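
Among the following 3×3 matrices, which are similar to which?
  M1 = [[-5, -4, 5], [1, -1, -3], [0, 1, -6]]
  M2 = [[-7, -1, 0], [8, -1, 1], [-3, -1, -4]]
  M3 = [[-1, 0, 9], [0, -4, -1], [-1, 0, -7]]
Characteristic polynomials: χ_{M1} = (x + 4)^3, χ_{M2} = (x + 4)^3, χ_{M3} = (x + 4)^3.

{M1, M2, M3}: invariant factors (x + 4)^3.

Matrices are similar if and only if their invariant-factor lists agree; the partition into similarity classes is {M1, M2, M3}.

1 class: {M1, M2, M3}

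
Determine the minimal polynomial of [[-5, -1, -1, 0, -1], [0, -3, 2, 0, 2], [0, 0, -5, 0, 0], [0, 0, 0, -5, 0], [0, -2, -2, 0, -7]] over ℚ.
m_A(x) = (x + 5)^2

The characteristic polynomial factors as (x + 5)^5. The minimal polynomial is ∏(x - λ)^{k_λ} where k_λ is the size of the largest Jordan block at λ.

For λ = -5: rank(A + 5I) = 1, and the largest Jordan block has size 2 (the smallest k with rank((A + 5I)^k) = rank((A + 5I)^(k+1))).

So m_A(x) = (x + 5)^2.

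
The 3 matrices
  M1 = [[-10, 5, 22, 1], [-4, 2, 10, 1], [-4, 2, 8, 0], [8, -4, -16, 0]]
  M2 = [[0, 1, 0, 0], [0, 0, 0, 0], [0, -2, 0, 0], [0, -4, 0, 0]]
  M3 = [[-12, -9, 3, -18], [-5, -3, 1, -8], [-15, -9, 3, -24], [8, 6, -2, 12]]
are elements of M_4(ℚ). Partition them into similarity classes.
2 classes: {M1, M3}, {M2}

Characteristic polynomials: χ_{M1} = x^4, χ_{M2} = x^4, χ_{M3} = x^4.

{M1, M3}: invariant factors x, x^3.

{M2}: invariant factors x, x, x^2.

Matrices are similar if and only if their invariant-factor lists agree; the partition into similarity classes is {M1, M3}, {M2}.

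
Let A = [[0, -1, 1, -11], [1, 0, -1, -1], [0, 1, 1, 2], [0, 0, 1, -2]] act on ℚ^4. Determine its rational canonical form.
The invariant factors of A (the non-unit diagonal entries of the Smith normal form of xI - A over ℚ[x]) are (x + 1)(x^3 - 2x + 5), each dividing the next. The characteristic polynomial is their product, (x + 1)(x^3 - 2x + 5).

The rational canonical form is the block-diagonal matrix of companion matrices C(f_i):
R = [[0, 0, 0, -5], [1, 0, 0, -3], [0, 1, 0, 2], [0, 0, 1, -1]].

Note the characteristic polynomial does not split into linear factors over ℚ, so A has no Jordan form over ℚ; the rational canonical form exists over any field.

R = [[0, 0, 0, -5], [1, 0, 0, -3], [0, 1, 0, 2], [0, 0, 1, -1]]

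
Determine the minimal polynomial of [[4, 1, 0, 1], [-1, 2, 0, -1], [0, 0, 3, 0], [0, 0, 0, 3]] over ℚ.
The characteristic polynomial factors as (x - 3)^4. The minimal polynomial is ∏(x - λ)^{k_λ} where k_λ is the size of the largest Jordan block at λ.

For λ = 3: rank(A - 3I) = 1, and the largest Jordan block has size 2 (the smallest k with rank((A - 3I)^k) = rank((A - 3I)^(k+1))).

So m_A(x) = (x - 3)^2.

m_A(x) = (x - 3)^2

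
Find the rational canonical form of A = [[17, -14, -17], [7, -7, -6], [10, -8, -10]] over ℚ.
R = [[0, 0, -4], [1, 0, -1], [0, 1, 0]]

The invariant factors of A (the non-unit diagonal entries of the Smith normal form of xI - A over ℚ[x]) are x^3 + x + 4, each dividing the next. The characteristic polynomial is their product, x^3 + x + 4.

The rational canonical form is the block-diagonal matrix of companion matrices C(f_i):
R = [[0, 0, -4], [1, 0, -1], [0, 1, 0]].

Note the characteristic polynomial does not split into linear factors over ℚ, so A has no Jordan form over ℚ; the rational canonical form exists over any field.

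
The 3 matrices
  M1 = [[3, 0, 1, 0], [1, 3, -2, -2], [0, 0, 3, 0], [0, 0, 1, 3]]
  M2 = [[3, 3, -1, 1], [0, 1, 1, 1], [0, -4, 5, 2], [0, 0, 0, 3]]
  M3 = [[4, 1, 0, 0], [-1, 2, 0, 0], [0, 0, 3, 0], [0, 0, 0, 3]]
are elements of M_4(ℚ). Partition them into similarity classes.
2 classes: {M1, M2}, {M3}

Characteristic polynomials: χ_{M1} = (x - 3)^4, χ_{M2} = (x - 3)^4, χ_{M3} = (x - 3)^4.

{M1, M2}: invariant factors x - 3, (x - 3)^3.

{M3}: invariant factors x - 3, x - 3, (x - 3)^2.

Matrices are similar if and only if their invariant-factor lists agree; the partition into similarity classes is {M1, M2}, {M3}.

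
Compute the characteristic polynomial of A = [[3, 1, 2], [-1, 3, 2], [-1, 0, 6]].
xI - A = [[x - 3, -1, -2], [1, x - 3, -2], [1, 0, x - 6]].

Expanding det(xI - A) along the first row:
det(xI - A) = + (x - 3)·det([[x - 3, -2], [0, x - 6]]) - (-1)·det([[1, -2], [1, x - 6]]) + (-2)·det([[1, x - 3], [1, 0]]).

Evaluating gives χ_A(x) = x^3 - 12x^2 + 48x - 64 = (x - 4)^3.

χ_A(x) = (x - 4)^3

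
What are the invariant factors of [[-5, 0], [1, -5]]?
The Jordan structure of A has elementary divisors (x + 5)^2. Arranging the block sizes at each eigenvalue in decreasing order and taking row products gives the invariant factors.

Invariant factors (smallest first, each dividing the next): (x + 5)^2.

Check: the last factor (x + 5)^2 is the minimal polynomial, and the product (x + 5)^2 is the characteristic polynomial.

(x + 5)^2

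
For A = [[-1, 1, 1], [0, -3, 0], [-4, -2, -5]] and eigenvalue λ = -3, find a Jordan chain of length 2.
v_1 = [[-1, 0, 3]]^T, v_2 = [[1, 0, -2]]^T

We seek v_1 ∈ ker((A + 3I)^2) \ ker(A + 3I), then set v_{i+1} = (A + 3I) v_i.

One such chain is v_1 = [[-1, 0, 3]]^T, v_2 = [[1, 0, -2]]^T. Check: (A + 3I) v_2 = [[0, 0, 0]]^T = 0.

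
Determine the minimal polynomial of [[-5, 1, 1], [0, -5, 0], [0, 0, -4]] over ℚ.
The characteristic polynomial factors as (x + 4)(x + 5)^2. The minimal polynomial is ∏(x - λ)^{k_λ} where k_λ is the size of the largest Jordan block at λ.

For λ = -5: rank(A + 5I) = 2, and the largest Jordan block has size 2 (the smallest k with rank((A + 5I)^k) = rank((A + 5I)^(k+1))).
For λ = -4: rank(A + 4I) = 2, and the largest Jordan block has size 1 (the smallest k with rank((A + 4I)^k) = rank((A + 4I)^(k+1))).

So m_A(x) = (x + 4)(x + 5)^2.

m_A(x) = (x + 4)(x + 5)^2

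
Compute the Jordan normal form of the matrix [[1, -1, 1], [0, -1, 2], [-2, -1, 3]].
J = [[1, 1, 0], [0, 1, 1], [0, 0, 1]]

The characteristic polynomial is det(xI - A) = (x - 1)^3, so the eigenvalues are 1 (algebraic multiplicity 3).

For λ = 1: rank(A - I) = 2, rank((A - I)^2) = 1, rank((A - I)^3) = 0. The eigenspace has dimension 3 - 2 = 1, so there is 1 Jordan block; the rank sequence gives block sizes [3].

Assembling the blocks gives the Jordan form J above.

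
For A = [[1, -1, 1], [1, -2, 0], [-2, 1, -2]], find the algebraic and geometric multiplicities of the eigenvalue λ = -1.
algebraic multiplicity 3, geometric multiplicity 1

The characteristic polynomial is (x + 1)^3, so the factor x + 1 appears with exponent 3: the algebraic multiplicity is 3.

rank(A + I) = 2, so the eigenspace has dimension 3 - 2 = 1: the geometric multiplicity is 1.

Since 1 < 3, A is not diagonalizable.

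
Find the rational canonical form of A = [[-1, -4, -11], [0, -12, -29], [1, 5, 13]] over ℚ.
R = [[0, 0, -5], [1, 0, 1], [0, 1, 0]]

The invariant factors of A (the non-unit diagonal entries of the Smith normal form of xI - A over ℚ[x]) are x^3 - x + 5, each dividing the next. The characteristic polynomial is their product, x^3 - x + 5.

The rational canonical form is the block-diagonal matrix of companion matrices C(f_i):
R = [[0, 0, -5], [1, 0, 1], [0, 1, 0]].

Note the characteristic polynomial does not split into linear factors over ℚ, so A has no Jordan form over ℚ; the rational canonical form exists over any field.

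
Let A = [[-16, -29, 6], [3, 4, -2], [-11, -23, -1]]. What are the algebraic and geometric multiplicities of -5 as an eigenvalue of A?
algebraic multiplicity 2, geometric multiplicity 1

The characteristic polynomial is (x + 3)(x + 5)^2, so the factor x + 5 appears with exponent 2: the algebraic multiplicity is 2.

rank(A + 5I) = 2, so the eigenspace has dimension 3 - 2 = 1: the geometric multiplicity is 1.

Since 1 < 2, A is not diagonalizable.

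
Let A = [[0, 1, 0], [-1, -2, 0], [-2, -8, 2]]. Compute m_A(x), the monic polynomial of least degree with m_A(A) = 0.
m_A(x) = (x - 2)(x + 1)^2

The characteristic polynomial factors as (x - 2)(x + 1)^2. The minimal polynomial is ∏(x - λ)^{k_λ} where k_λ is the size of the largest Jordan block at λ.

For λ = -1: rank(A + I) = 2, and the largest Jordan block has size 2 (the smallest k with rank((A + I)^k) = rank((A + I)^(k+1))).
For λ = 2: rank(A - 2I) = 2, and the largest Jordan block has size 1 (the smallest k with rank((A - 2I)^k) = rank((A - 2I)^(k+1))).

So m_A(x) = (x - 2)(x + 1)^2.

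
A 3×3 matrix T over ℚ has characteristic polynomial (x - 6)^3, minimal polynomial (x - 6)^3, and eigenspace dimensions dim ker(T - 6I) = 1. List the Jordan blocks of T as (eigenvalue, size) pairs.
λ = 6: algebraic multiplicity 3 (exponent in χ_T), largest block size 3 (exponent in m_T), 1 block (geometric multiplicity). This forces block sizes [3].

Jordan blocks: (6, 3)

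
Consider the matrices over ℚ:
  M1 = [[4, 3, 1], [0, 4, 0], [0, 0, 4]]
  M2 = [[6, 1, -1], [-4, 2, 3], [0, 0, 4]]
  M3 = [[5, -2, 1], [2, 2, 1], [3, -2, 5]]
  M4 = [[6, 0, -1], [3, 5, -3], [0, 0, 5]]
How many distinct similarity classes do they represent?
3 classes: {M1}, {M2, M3}, {M4}

Characteristic polynomials: χ_{M1} = (x - 4)^3, χ_{M2} = (x - 4)^3, χ_{M3} = (x - 4)^3, χ_{M4} = (x - 6)(x - 5)^2.

{M1}: invariant factors x - 4, (x - 4)^2.

{M2, M3}: invariant factors (x - 4)^3.

{M4}: invariant factors x - 5, (x - 6)(x - 5).

Matrices are similar if and only if their invariant-factor lists agree; the partition into similarity classes is {M1}, {M2, M3}, {M4}.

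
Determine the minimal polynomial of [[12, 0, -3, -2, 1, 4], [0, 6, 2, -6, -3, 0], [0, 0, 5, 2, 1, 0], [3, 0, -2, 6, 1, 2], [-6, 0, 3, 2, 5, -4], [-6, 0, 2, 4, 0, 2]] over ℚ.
The characteristic polynomial factors as (x - 6)^6. The minimal polynomial is ∏(x - λ)^{k_λ} where k_λ is the size of the largest Jordan block at λ.

For λ = 6: rank(A - 6I) = 3, and the largest Jordan block has size 3 (the smallest k with rank((A - 6I)^k) = rank((A - 6I)^(k+1))).

So m_A(x) = (x - 6)^3.

m_A(x) = (x - 6)^3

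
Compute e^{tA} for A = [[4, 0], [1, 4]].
A has Jordan form J = [[4, 1], [0, 4]] with A = PJP^{-1}, so e^{tA} = P e^{tJ} P^{-1}.

For a Jordan block J_k(λ), e^{tJ_k(λ)} = e^{λt} · (I + tN + t^2 N^2/2! + ... + t^{k-1} N^{k-1}/(k-1)!) where N is the nilpotent superdiagonal part.

Assembling the blocks and conjugating back gives the entries of e^{tA} as shown above.

e^{tA} = [[e^{4*t}, 0], [t*e^{4*t}, e^{4*t}]]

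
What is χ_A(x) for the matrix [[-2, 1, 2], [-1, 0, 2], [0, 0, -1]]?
xI - A = [[x + 2, -1, -2], [1, x, -2], [0, 0, x + 1]].

Expanding det(xI - A) along the first row:
det(xI - A) = + (x + 2)·det([[x, -2], [0, x + 1]]) - (-1)·det([[1, -2], [0, x + 1]]) + (-2)·det([[1, x], [0, 0]]).

Evaluating gives χ_A(x) = x^3 + 3x^2 + 3x + 1 = (x + 1)^3.

χ_A(x) = (x + 1)^3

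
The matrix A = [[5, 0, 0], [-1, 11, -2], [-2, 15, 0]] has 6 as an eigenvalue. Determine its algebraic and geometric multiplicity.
algebraic multiplicity 1, geometric multiplicity 1

The characteristic polynomial is (x - 6)(x - 5)^2, so the factor x - 6 appears with exponent 1: the algebraic multiplicity is 1.

rank(A - 6I) = 2, so the eigenspace has dimension 3 - 2 = 1: the geometric multiplicity is 1.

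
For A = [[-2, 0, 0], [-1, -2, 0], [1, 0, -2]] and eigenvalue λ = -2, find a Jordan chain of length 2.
v_1 = [[-1, 1, 1]]^T, v_2 = [[0, 1, -1]]^T

We seek v_1 ∈ ker((A + 2I)^2) \ ker(A + 2I), then set v_{i+1} = (A + 2I) v_i.

One such chain is v_1 = [[-1, 1, 1]]^T, v_2 = [[0, 1, -1]]^T. Check: (A + 2I) v_2 = [[0, 0, 0]]^T = 0.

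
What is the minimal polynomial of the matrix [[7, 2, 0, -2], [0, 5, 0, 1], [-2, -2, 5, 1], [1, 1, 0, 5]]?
m_A(x) = (x - 6)^2(x - 5)

The characteristic polynomial factors as (x - 6)^2(x - 5)^2. The minimal polynomial is ∏(x - λ)^{k_λ} where k_λ is the size of the largest Jordan block at λ.

For λ = 5: rank(A - 5I) = 2, and the largest Jordan block has size 1 (the smallest k with rank((A - 5I)^k) = rank((A - 5I)^(k+1))).
For λ = 6: rank(A - 6I) = 3, and the largest Jordan block has size 2 (the smallest k with rank((A - 6I)^k) = rank((A - 6I)^(k+1))).

So m_A(x) = (x - 6)^2(x - 5).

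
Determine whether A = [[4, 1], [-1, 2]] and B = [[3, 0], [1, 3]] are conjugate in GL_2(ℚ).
Two matrices over a field are similar if and only if they have the same invariant factors.

Both A and B have characteristic polynomial (x - 3)^2 and minimal polynomial (x - 3)^2. Computing further, both have invariant factors (x - 3)^2. Hence A and B are similar.

Yes.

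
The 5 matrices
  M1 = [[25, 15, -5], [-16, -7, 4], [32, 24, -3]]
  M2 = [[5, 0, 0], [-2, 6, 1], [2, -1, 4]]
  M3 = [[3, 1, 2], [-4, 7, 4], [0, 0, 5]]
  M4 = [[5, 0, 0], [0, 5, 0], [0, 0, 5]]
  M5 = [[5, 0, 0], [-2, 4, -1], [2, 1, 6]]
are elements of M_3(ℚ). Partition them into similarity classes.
2 classes: {M1, M2, M3, M5}, {M4}

Characteristic polynomials: χ_{M1} = (x - 5)^3, χ_{M2} = (x - 5)^3, χ_{M3} = (x - 5)^3, χ_{M4} = (x - 5)^3, χ_{M5} = (x - 5)^3.

{M1, M2, M3, M5}: invariant factors x - 5, (x - 5)^2.

{M4}: invariant factors x - 5, x - 5, x - 5.

Matrices are similar if and only if their invariant-factor lists agree; the partition into similarity classes is {M1, M2, M3, M5}, {M4}.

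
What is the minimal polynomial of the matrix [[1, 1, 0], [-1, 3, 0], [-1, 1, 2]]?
The characteristic polynomial factors as (x - 2)^3. The minimal polynomial is ∏(x - λ)^{k_λ} where k_λ is the size of the largest Jordan block at λ.

For λ = 2: rank(A - 2I) = 1, and the largest Jordan block has size 2 (the smallest k with rank((A - 2I)^k) = rank((A - 2I)^(k+1))).

So m_A(x) = (x - 2)^2.

m_A(x) = (x - 2)^2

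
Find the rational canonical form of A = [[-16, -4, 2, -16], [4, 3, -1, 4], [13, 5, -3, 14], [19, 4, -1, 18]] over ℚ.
R = [[0, 0, 0, -8], [1, 0, 0, 4], [0, 1, 0, 0], [0, 0, 1, 2]]

The invariant factors of A (the non-unit diagonal entries of the Smith normal form of xI - A over ℚ[x]) are (x - 2)(x^3 - 4), each dividing the next. The characteristic polynomial is their product, (x - 2)(x^3 - 4).

The rational canonical form is the block-diagonal matrix of companion matrices C(f_i):
R = [[0, 0, 0, -8], [1, 0, 0, 4], [0, 1, 0, 0], [0, 0, 1, 2]].

Note the characteristic polynomial does not split into linear factors over ℚ, so A has no Jordan form over ℚ; the rational canonical form exists over any field.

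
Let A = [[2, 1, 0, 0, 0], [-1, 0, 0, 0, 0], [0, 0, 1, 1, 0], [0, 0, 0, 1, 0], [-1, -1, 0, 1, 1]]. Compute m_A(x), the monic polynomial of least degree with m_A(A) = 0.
The characteristic polynomial factors as (x - 1)^5. The minimal polynomial is ∏(x - λ)^{k_λ} where k_λ is the size of the largest Jordan block at λ.

For λ = 1: rank(A - I) = 2, and the largest Jordan block has size 2 (the smallest k with rank((A - I)^k) = rank((A - I)^(k+1))).

So m_A(x) = (x - 1)^2.

m_A(x) = (x - 1)^2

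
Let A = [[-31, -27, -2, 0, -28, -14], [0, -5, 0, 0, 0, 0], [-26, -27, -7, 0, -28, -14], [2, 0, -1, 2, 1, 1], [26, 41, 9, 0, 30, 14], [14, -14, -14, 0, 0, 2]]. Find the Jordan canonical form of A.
The characteristic polynomial is det(xI - A) = (x - 2)^3(x + 5)^3, so the eigenvalues are -5 (algebraic multiplicity 3), 2 (algebraic multiplicity 3).

For λ = -5: rank(A + 5I) = 4, rank((A + 5I)^2) = 3. The eigenspace has dimension 6 - 4 = 2, so there are 2 Jordan blocks; the rank sequence gives block sizes [2, 1].

For λ = 2: rank(A - 2I) = 4, rank((A - 2I)^2) = 3. The eigenspace has dimension 6 - 4 = 2, so there are 2 Jordan blocks; the rank sequence gives block sizes [2, 1].

Assembling the blocks gives the Jordan form J above.

J = [[-5, 1, 0, 0, 0, 0], [0, -5, 0, 0, 0, 0], [0, 0, -5, 0, 0, 0], [0, 0, 0, 2, 1, 0], [0, 0, 0, 0, 2, 0], [0, 0, 0, 0, 0, 2]]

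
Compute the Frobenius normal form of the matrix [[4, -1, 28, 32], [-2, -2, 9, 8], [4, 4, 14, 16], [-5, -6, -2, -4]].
The invariant factors of A (the non-unit diagonal entries of the Smith normal form of xI - A over ℚ[x]) are (x - 4)^2(x^2 - 4x - 2), each dividing the next. The characteristic polynomial is their product, (x - 4)^2(x^2 - 4x - 2).

The rational canonical form is the block-diagonal matrix of companion matrices C(f_i):
R = [[0, 0, 0, 32], [1, 0, 0, 48], [0, 1, 0, -46], [0, 0, 1, 12]].

Note the characteristic polynomial does not split into linear factors over ℚ, so A has no Jordan form over ℚ; the rational canonical form exists over any field.

R = [[0, 0, 0, 32], [1, 0, 0, 48], [0, 1, 0, -46], [0, 0, 1, 12]]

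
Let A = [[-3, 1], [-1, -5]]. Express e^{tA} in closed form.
e^{tA} = [[(t + 1)*e^{-4*t}, t*e^{-4*t}], [-t*e^{-4*t}, (1 - t)*e^{-4*t}]]

A has Jordan form J = [[-4, 1], [0, -4]] with A = PJP^{-1}, so e^{tA} = P e^{tJ} P^{-1}.

For a Jordan block J_k(λ), e^{tJ_k(λ)} = e^{λt} · (I + tN + t^2 N^2/2! + ... + t^{k-1} N^{k-1}/(k-1)!) where N is the nilpotent superdiagonal part.

Assembling the blocks and conjugating back gives the entries of e^{tA} as shown above.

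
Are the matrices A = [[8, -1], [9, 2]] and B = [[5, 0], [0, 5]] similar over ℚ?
No.

Both have characteristic polynomial (x - 5)^2, but the minimal polynomial of A is (x - 5)^2 while the minimal polynomial of B is x - 5. The minimal polynomial is a similarity invariant, so A and B are not similar.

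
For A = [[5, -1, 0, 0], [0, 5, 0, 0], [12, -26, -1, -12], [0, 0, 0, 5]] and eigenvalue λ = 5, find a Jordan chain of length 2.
We seek v_1 ∈ ker((A - 5I)^2) \ ker(A - 5I), then set v_{i+1} = (A - 5I) v_i.

One such chain is v_1 = [[1, 1, -2, 0]]^T, v_2 = [[-1, 0, -2, 0]]^T. Check: (A - 5I) v_2 = [[0, 0, 0, 0]]^T = 0.

v_1 = [[1, 1, -2, 0]]^T, v_2 = [[-1, 0, -2, 0]]^T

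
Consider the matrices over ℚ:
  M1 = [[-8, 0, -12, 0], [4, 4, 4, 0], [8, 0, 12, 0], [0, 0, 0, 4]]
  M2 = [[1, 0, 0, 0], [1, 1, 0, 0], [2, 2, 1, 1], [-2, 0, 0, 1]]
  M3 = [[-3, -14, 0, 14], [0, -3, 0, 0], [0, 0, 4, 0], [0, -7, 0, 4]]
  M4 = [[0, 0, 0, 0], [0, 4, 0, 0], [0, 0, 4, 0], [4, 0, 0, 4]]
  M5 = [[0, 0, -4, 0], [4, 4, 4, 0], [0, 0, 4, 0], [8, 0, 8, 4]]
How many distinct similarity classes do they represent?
Characteristic polynomials: χ_{M1} = x(x - 4)^3, χ_{M2} = (x - 1)^4, χ_{M3} = (x - 4)^2(x + 3)^2, χ_{M4} = x(x - 4)^3, χ_{M5} = x(x - 4)^3.

{M1, M4, M5}: invariant factors x - 4, x - 4, x(x - 4).

{M2}: invariant factors (x - 1)^2, (x - 1)^2.

{M3}: invariant factors (x - 4)(x + 3), (x - 4)(x + 3).

Matrices are similar if and only if their invariant-factor lists agree; the partition into similarity classes is {M1, M4, M5}, {M2}, {M3}.

3 classes: {M1, M4, M5}, {M2}, {M3}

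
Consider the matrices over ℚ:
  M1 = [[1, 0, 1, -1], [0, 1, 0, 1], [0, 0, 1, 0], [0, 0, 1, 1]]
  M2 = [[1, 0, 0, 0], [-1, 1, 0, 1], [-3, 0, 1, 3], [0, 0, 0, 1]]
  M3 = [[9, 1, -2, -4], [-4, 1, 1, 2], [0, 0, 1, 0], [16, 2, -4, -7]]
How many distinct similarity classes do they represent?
2 classes: {M1, M3}, {M2}

Characteristic polynomials: χ_{M1} = (x - 1)^4, χ_{M2} = (x - 1)^4, χ_{M3} = (x - 1)^4.

{M1, M3}: invariant factors x - 1, (x - 1)^3.

{M2}: invariant factors x - 1, x - 1, (x - 1)^2.

Matrices are similar if and only if their invariant-factor lists agree; the partition into similarity classes is {M1, M3}, {M2}.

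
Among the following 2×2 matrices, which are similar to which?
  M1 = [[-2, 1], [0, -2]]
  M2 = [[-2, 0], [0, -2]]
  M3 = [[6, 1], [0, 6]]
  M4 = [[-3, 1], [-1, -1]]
Characteristic polynomials: χ_{M1} = (x + 2)^2, χ_{M2} = (x + 2)^2, χ_{M3} = (x - 6)^2, χ_{M4} = (x + 2)^2.

{M1, M4}: invariant factors (x + 2)^2.

{M2}: invariant factors x + 2, x + 2.

{M3}: invariant factors (x - 6)^2.

Matrices are similar if and only if their invariant-factor lists agree; the partition into similarity classes is {M1, M4}, {M2}, {M3}.

3 classes: {M1, M4}, {M2}, {M3}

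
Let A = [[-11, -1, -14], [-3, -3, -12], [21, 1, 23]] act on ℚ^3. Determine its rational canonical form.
The invariant factors of A (the non-unit diagonal entries of the Smith normal form of xI - A over ℚ[x]) are (x - 5)(x^2 - 4x - 6), each dividing the next. The characteristic polynomial is their product, (x - 5)(x^2 - 4x - 6).

The rational canonical form is the block-diagonal matrix of companion matrices C(f_i):
R = [[0, 0, -30], [1, 0, -14], [0, 1, 9]].

Note the characteristic polynomial does not split into linear factors over ℚ, so A has no Jordan form over ℚ; the rational canonical form exists over any field.

R = [[0, 0, -30], [1, 0, -14], [0, 1, 9]]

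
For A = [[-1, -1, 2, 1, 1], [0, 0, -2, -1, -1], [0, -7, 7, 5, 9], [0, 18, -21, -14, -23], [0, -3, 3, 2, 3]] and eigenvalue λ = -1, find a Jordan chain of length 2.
v_1 = [[0, 1, 0, 1, 0]]^T, v_2 = [[0, 0, -2, 5, -1]]^T

We seek v_1 ∈ ker((A + I)^2) \ ker(A + I), then set v_{i+1} = (A + I) v_i.

One such chain is v_1 = [[0, 1, 0, 1, 0]]^T, v_2 = [[0, 0, -2, 5, -1]]^T. Check: (A + I) v_2 = [[0, 0, 0, 0, 0]]^T = 0.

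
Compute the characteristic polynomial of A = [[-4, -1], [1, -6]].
χ_A(x) = (x + 5)^2

xI - A = [[x + 4, 1], [-1, x + 6]].

Expanding det(xI - A) along the first row:
det(xI - A) = + (x + 4)·det([[x + 6]]) - (1)·det([[-1]]).

Evaluating gives χ_A(x) = x^2 + 10x + 25 = (x + 5)^2.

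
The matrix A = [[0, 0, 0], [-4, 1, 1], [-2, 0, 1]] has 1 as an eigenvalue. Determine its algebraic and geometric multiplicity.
algebraic multiplicity 2, geometric multiplicity 1

The characteristic polynomial is x(x - 1)^2, so the factor x - 1 appears with exponent 2: the algebraic multiplicity is 2.

rank(A - I) = 2, so the eigenspace has dimension 3 - 2 = 1: the geometric multiplicity is 1.

Since 1 < 2, A is not diagonalizable.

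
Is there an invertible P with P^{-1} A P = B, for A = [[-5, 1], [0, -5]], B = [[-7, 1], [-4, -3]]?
Two matrices over a field are similar if and only if they have the same invariant factors.

Both A and B have characteristic polynomial (x + 5)^2 and minimal polynomial (x + 5)^2. Computing further, both have invariant factors (x + 5)^2. Hence A and B are similar.

Yes.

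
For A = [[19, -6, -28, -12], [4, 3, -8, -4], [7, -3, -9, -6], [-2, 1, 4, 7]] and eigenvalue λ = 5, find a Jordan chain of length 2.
We seek v_1 ∈ ker((A - 5I)^2) \ ker(A - 5I), then set v_{i+1} = (A - 5I) v_i.

One such chain is v_1 = [[-2, -1, -1, 0]]^T, v_2 = [[6, 2, 3, -1]]^T. Check: (A - 5I) v_2 = [[0, 0, 0, 0]]^T = 0.

v_1 = [[-2, -1, -1, 0]]^T, v_2 = [[6, 2, 3, -1]]^T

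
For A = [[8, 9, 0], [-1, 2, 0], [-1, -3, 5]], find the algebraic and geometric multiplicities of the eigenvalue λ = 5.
The characteristic polynomial is (x - 5)^3, so the factor x - 5 appears with exponent 3: the algebraic multiplicity is 3.

rank(A - 5I) = 1, so the eigenspace has dimension 3 - 1 = 2: the geometric multiplicity is 2.

Since 2 < 3, A is not diagonalizable.

algebraic multiplicity 3, geometric multiplicity 2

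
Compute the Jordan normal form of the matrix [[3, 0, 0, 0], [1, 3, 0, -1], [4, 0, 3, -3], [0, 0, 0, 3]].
J = [[3, 1, 0, 0], [0, 3, 0, 0], [0, 0, 3, 1], [0, 0, 0, 3]]

The characteristic polynomial is det(xI - A) = (x - 3)^4, so the eigenvalues are 3 (algebraic multiplicity 4).

For λ = 3: rank(A - 3I) = 2, rank((A - 3I)^2) = 0. The eigenspace has dimension 4 - 2 = 2, so there are 2 Jordan blocks; the rank sequence gives block sizes [2, 2].

Assembling the blocks gives the Jordan form J above.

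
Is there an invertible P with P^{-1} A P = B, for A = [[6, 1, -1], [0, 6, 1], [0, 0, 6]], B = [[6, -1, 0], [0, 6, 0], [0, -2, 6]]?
No.

Both have characteristic polynomial (x - 6)^3, but the minimal polynomial of A is (x - 6)^3 while the minimal polynomial of B is (x - 6)^2. The minimal polynomial is a similarity invariant, so A and B are not similar.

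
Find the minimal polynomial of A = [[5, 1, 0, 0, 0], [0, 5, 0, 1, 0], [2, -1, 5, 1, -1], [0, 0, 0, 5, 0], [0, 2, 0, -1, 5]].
The characteristic polynomial factors as (x - 5)^5. The minimal polynomial is ∏(x - λ)^{k_λ} where k_λ is the size of the largest Jordan block at λ.

For λ = 5: rank(A - 5I) = 3, and the largest Jordan block has size 3 (the smallest k with rank((A - 5I)^k) = rank((A - 5I)^(k+1))).

So m_A(x) = (x - 5)^3.

m_A(x) = (x - 5)^3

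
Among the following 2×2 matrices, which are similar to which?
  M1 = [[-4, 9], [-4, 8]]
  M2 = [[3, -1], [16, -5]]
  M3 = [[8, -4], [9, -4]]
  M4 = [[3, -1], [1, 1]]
2 classes: {M1, M3, M4}, {M2}

Characteristic polynomials: χ_{M1} = (x - 2)^2, χ_{M2} = (x + 1)^2, χ_{M3} = (x - 2)^2, χ_{M4} = (x - 2)^2.

{M1, M3, M4}: invariant factors (x - 2)^2.

{M2}: invariant factors (x + 1)^2.

Matrices are similar if and only if their invariant-factor lists agree; the partition into similarity classes is {M1, M3, M4}, {M2}.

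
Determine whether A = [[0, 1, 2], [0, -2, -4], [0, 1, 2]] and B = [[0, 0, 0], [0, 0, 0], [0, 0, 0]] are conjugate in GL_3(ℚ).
No.

Both have characteristic polynomial x^3, but the minimal polynomial of A is x^2 while the minimal polynomial of B is x. The minimal polynomial is a similarity invariant, so A and B are not similar.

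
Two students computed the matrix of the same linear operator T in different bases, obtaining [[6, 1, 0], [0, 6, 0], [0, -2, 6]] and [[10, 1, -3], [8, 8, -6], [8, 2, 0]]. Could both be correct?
Yes.

Two matrices over a field are similar if and only if they have the same invariant factors.

Both A and B have characteristic polynomial (x - 6)^3 and minimal polynomial (x - 6)^2. Computing further, both have invariant factors x - 6, (x - 6)^2. Hence A and B are similar.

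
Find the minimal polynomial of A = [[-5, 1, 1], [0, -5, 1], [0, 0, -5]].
The characteristic polynomial factors as (x + 5)^3. The minimal polynomial is ∏(x - λ)^{k_λ} where k_λ is the size of the largest Jordan block at λ.

For λ = -5: rank(A + 5I) = 2, and the largest Jordan block has size 3 (the smallest k with rank((A + 5I)^k) = rank((A + 5I)^(k+1))).

So m_A(x) = (x + 5)^3.

m_A(x) = (x + 5)^3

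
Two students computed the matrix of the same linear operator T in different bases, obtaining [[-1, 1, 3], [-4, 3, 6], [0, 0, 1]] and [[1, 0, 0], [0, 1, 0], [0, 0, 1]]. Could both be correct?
No.

Both have characteristic polynomial (x - 1)^3, but the minimal polynomial of A is (x - 1)^2 while the minimal polynomial of B is x - 1. The minimal polynomial is a similarity invariant, so A and B are not similar.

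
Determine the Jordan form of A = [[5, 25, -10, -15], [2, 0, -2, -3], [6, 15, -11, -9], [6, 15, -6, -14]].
The characteristic polynomial is det(xI - A) = (x + 5)^4, so the eigenvalues are -5 (algebraic multiplicity 4).

For λ = -5: rank(A + 5I) = 1, rank((A + 5I)^2) = 0. The eigenspace has dimension 4 - 1 = 3, so there are 3 Jordan blocks; the rank sequence gives block sizes [2, 1, 1].

Assembling the blocks gives the Jordan form J above.

J = [[-5, 1, 0, 0], [0, -5, 0, 0], [0, 0, -5, 0], [0, 0, 0, -5]]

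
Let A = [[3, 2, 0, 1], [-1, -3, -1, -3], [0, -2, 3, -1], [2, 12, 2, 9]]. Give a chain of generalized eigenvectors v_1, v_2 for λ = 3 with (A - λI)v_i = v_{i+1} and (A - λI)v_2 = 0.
v_1 = [[-1, 1, 0, -1]]^T, v_2 = [[1, -2, -1, 4]]^T

We seek v_1 ∈ ker((A - 3I)^2) \ ker(A - 3I), then set v_{i+1} = (A - 3I) v_i.

One such chain is v_1 = [[-1, 1, 0, -1]]^T, v_2 = [[1, -2, -1, 4]]^T. Check: (A - 3I) v_2 = [[0, 0, 0, 0]]^T = 0.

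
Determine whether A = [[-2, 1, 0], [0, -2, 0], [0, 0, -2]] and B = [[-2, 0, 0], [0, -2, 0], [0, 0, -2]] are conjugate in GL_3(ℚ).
No.

Both have characteristic polynomial (x + 2)^3, but the minimal polynomial of A is (x + 2)^2 while the minimal polynomial of B is x + 2. The minimal polynomial is a similarity invariant, so A and B are not similar.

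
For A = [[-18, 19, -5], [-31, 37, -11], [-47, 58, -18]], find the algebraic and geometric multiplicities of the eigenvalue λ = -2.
The characteristic polynomial is (x - 5)(x + 2)^2, so the factor x + 2 appears with exponent 2: the algebraic multiplicity is 2.

rank(A + 2I) = 2, so the eigenspace has dimension 3 - 2 = 1: the geometric multiplicity is 1.

Since 1 < 2, A is not diagonalizable.

algebraic multiplicity 2, geometric multiplicity 1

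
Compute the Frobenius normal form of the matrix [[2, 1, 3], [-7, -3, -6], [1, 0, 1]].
The invariant factors of A (the non-unit diagonal entries of the Smith normal form of xI - A over ℚ[x]) are x^3 - 3x - 4, each dividing the next. The characteristic polynomial is their product, x^3 - 3x - 4.

The rational canonical form is the block-diagonal matrix of companion matrices C(f_i):
R = [[0, 0, 4], [1, 0, 3], [0, 1, 0]].

Note the characteristic polynomial does not split into linear factors over ℚ, so A has no Jordan form over ℚ; the rational canonical form exists over any field.

R = [[0, 0, 4], [1, 0, 3], [0, 1, 0]]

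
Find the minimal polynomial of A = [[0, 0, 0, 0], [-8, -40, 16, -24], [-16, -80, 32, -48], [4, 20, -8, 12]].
The characteristic polynomial factors as x^3(x - 4). The minimal polynomial is ∏(x - λ)^{k_λ} where k_λ is the size of the largest Jordan block at λ.

For λ = 0: rank(A) = 1, and the largest Jordan block has size 1 (the smallest k with rank(A^k) = rank(A^(k+1))).
For λ = 4: rank(A - 4I) = 3, and the largest Jordan block has size 1 (the smallest k with rank((A - 4I)^k) = rank((A - 4I)^(k+1))).

So m_A(x) = x(x - 4).

m_A(x) = x(x - 4)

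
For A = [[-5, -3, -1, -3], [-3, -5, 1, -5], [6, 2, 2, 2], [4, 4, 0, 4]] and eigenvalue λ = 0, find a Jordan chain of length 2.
v_1 = [[1, 0, -1, -1]]^T, v_2 = [[-1, 1, 2, 0]]^T

We seek v_1 ∈ ker(A^2) \ ker(A), then set v_{i+1} = A v_i.

One such chain is v_1 = [[1, 0, -1, -1]]^T, v_2 = [[-1, 1, 2, 0]]^T. Check: A v_2 = [[0, 0, 0, 0]]^T = 0.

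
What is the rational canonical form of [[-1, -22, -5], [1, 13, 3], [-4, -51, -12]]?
R = [[0, 0, -2], [1, 0, 2], [0, 1, 0]]

The invariant factors of A (the non-unit diagonal entries of the Smith normal form of xI - A over ℚ[x]) are x^3 - 2x + 2, each dividing the next. The characteristic polynomial is their product, x^3 - 2x + 2.

The rational canonical form is the block-diagonal matrix of companion matrices C(f_i):
R = [[0, 0, -2], [1, 0, 2], [0, 1, 0]].

Note the characteristic polynomial does not split into linear factors over ℚ, so A has no Jordan form over ℚ; the rational canonical form exists over any field.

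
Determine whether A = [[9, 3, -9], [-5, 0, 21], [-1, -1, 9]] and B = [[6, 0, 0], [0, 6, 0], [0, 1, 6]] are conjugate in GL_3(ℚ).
No.

Both have characteristic polynomial (x - 6)^3, but the minimal polynomial of A is (x - 6)^3 while the minimal polynomial of B is (x - 6)^2. The minimal polynomial is a similarity invariant, so A and B are not similar.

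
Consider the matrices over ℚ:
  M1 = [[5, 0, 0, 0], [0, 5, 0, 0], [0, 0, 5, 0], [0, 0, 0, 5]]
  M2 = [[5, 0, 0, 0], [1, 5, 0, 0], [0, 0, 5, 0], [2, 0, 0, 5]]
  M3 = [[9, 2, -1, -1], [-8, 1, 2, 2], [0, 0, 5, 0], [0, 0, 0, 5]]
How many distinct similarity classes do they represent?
Characteristic polynomials: χ_{M1} = (x - 5)^4, χ_{M2} = (x - 5)^4, χ_{M3} = (x - 5)^4.

{M1}: invariant factors x - 5, x - 5, x - 5, x - 5.

{M2, M3}: invariant factors x - 5, x - 5, (x - 5)^2.

Matrices are similar if and only if their invariant-factor lists agree; the partition into similarity classes is {M1}, {M2, M3}.

2 classes: {M1}, {M2, M3}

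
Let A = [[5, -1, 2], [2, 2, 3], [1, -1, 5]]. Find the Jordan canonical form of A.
The characteristic polynomial is det(xI - A) = (x - 4)^3, so the eigenvalues are 4 (algebraic multiplicity 3).

For λ = 4: rank(A - 4I) = 2, rank((A - 4I)^2) = 1, rank((A - 4I)^3) = 0. The eigenspace has dimension 3 - 2 = 1, so there is 1 Jordan block; the rank sequence gives block sizes [3].

Assembling the blocks gives the Jordan form J above.

J = [[4, 1, 0], [0, 4, 1], [0, 0, 4]]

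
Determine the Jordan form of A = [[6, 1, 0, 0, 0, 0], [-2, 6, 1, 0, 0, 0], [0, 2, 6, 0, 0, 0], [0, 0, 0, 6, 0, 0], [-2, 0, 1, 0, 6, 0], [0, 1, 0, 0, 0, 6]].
J = [[6, 1, 0, 0, 0, 0], [0, 6, 1, 0, 0, 0], [0, 0, 6, 0, 0, 0], [0, 0, 0, 6, 0, 0], [0, 0, 0, 0, 6, 0], [0, 0, 0, 0, 0, 6]]

The characteristic polynomial is det(xI - A) = (x - 6)^6, so the eigenvalues are 6 (algebraic multiplicity 6).

For λ = 6: rank(A - 6I) = 2, rank((A - 6I)^2) = 1, rank((A - 6I)^3) = 0. The eigenspace has dimension 6 - 2 = 4, so there are 4 Jordan blocks; the rank sequence gives block sizes [3, 1, 1, 1].

Assembling the blocks gives the Jordan form J above.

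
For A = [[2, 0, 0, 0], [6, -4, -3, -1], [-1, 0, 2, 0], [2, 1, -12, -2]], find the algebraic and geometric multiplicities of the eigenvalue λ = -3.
algebraic multiplicity 2, geometric multiplicity 1

The characteristic polynomial is (x - 2)^2(x + 3)^2, so the factor x + 3 appears with exponent 2: the algebraic multiplicity is 2.

rank(A + 3I) = 3, so the eigenspace has dimension 4 - 3 = 1: the geometric multiplicity is 1.

Since 1 < 2, A is not diagonalizable.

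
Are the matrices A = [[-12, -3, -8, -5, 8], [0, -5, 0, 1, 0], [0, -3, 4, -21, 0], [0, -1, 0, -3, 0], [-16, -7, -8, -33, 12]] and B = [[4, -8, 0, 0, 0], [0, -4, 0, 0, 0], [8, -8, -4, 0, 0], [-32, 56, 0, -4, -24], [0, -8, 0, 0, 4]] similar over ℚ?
No.

Both have characteristic polynomial (x - 4)^2(x + 4)^3, but the minimal polynomial of A is (x - 4)(x + 4)^2 while the minimal polynomial of B is (x - 4)(x + 4). The minimal polynomial is a similarity invariant, so A and B are not similar.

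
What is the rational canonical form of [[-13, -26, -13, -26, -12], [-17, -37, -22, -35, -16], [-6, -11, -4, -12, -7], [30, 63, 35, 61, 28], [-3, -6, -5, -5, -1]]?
R = [[0, 0, 0, 0, 0], [1, 0, 0, 0, -30], [0, 1, 0, 0, -19], [0, 0, 1, 0, 4], [0, 0, 0, 1, 6]]

The invariant factors of A (the non-unit diagonal entries of the Smith normal form of xI - A over ℚ[x]) are x(x - 6)(x^3 - 4x - 5), each dividing the next. The characteristic polynomial is their product, x(x - 6)(x^3 - 4x - 5).

The rational canonical form is the block-diagonal matrix of companion matrices C(f_i):
R = [[0, 0, 0, 0, 0], [1, 0, 0, 0, -30], [0, 1, 0, 0, -19], [0, 0, 1, 0, 4], [0, 0, 0, 1, 6]].

Note the characteristic polynomial does not split into linear factors over ℚ, so A has no Jordan form over ℚ; the rational canonical form exists over any field.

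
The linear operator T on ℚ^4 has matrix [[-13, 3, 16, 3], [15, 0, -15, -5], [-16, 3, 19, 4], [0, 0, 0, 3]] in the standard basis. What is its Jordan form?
J = [[0, 0, 0, 0], [0, 3, 1, 0], [0, 0, 3, 1], [0, 0, 0, 3]]

The characteristic polynomial is det(xI - A) = x(x - 3)^3, so the eigenvalues are 0 (algebraic multiplicity 1), 3 (algebraic multiplicity 3).

For λ = 0: algebraic multiplicity 1 gives one 1×1 block.

For λ = 3: rank(A - 3I) = 3, rank((A - 3I)^2) = 2, rank((A - 3I)^3) = 1. The eigenspace has dimension 4 - 3 = 1, so there is 1 Jordan block; the rank sequence gives block sizes [3].

Assembling the blocks gives the Jordan form J above.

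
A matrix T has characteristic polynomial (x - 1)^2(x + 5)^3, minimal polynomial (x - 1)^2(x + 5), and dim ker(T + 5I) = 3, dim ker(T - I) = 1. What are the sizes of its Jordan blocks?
λ = -5: algebraic multiplicity 3 (exponent in χ_T), largest block size 1 (exponent in m_T), 3 blocks (geometric multiplicity). These force block sizes [1, 1, 1].
λ = 1: algebraic multiplicity 2 (exponent in χ_T), largest block size 2 (exponent in m_T), 1 block (geometric multiplicity). This forces block sizes [2].

Jordan blocks: (-5, 1), (-5, 1), (-5, 1), (1, 2)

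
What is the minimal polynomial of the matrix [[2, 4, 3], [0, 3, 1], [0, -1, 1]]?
The characteristic polynomial factors as (x - 2)^3. The minimal polynomial is ∏(x - λ)^{k_λ} where k_λ is the size of the largest Jordan block at λ.

For λ = 2: rank(A - 2I) = 2, and the largest Jordan block has size 3 (the smallest k with rank((A - 2I)^k) = rank((A - 2I)^(k+1))).

So m_A(x) = (x - 2)^3.

m_A(x) = (x - 2)^3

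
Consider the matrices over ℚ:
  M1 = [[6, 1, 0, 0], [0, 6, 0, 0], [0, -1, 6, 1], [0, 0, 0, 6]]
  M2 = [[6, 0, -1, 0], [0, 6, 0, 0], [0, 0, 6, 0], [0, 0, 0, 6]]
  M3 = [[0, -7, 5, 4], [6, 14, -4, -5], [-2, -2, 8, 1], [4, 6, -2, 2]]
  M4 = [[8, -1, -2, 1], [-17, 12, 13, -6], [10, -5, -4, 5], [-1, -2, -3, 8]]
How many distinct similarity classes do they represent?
2 classes: {M1, M3, M4}, {M2}

Characteristic polynomials: χ_{M1} = (x - 6)^4, χ_{M2} = (x - 6)^4, χ_{M3} = (x - 6)^4, χ_{M4} = (x - 6)^4.

{M1, M3, M4}: invariant factors (x - 6)^2, (x - 6)^2.

{M2}: invariant factors x - 6, x - 6, (x - 6)^2.

Matrices are similar if and only if their invariant-factor lists agree; the partition into similarity classes is {M1, M3, M4}, {M2}.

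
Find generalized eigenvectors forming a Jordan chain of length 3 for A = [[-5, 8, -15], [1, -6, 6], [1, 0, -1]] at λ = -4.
v_1 = [[-4, 2, 1]]^T, v_2 = [[5, -2, -1]]^T, v_3 = [[-6, 3, 2]]^T

We seek v_1 ∈ ker((A + 4I)^3) \ ker((A + 4I)^2), then set v_{i+1} = (A + 4I) v_i.

One such chain is v_1 = [[-4, 2, 1]]^T, v_2 = [[5, -2, -1]]^T, v_3 = [[-6, 3, 2]]^T. Check: (A + 4I) v_3 = [[0, 0, 0]]^T = 0.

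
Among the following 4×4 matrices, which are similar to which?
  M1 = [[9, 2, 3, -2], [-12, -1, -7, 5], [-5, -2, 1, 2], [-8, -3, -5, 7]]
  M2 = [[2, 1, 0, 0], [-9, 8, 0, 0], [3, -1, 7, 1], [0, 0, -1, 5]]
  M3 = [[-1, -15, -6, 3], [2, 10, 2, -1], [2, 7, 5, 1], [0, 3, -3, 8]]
3 classes: {M1}, {M2}, {M3}

Characteristic polynomials: χ_{M1} = (x - 4)^4, χ_{M2} = (x - 6)^2(x - 5)^2, χ_{M3} = (x - 6)^2(x - 5)^2.

{M1}: invariant factors x - 4, (x - 4)^3.

{M2}: invariant factors (x - 6)^2(x - 5)^2.

{M3}: invariant factors x - 5, (x - 6)^2(x - 5).

Matrices are similar if and only if their invariant-factor lists agree; the partition into similarity classes is {M1}, {M2}, {M3}.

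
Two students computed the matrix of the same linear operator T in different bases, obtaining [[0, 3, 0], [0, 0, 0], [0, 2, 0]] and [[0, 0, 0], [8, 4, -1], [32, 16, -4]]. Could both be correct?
Two matrices over a field are similar if and only if they have the same invariant factors.

Both A and B have characteristic polynomial x^3 and minimal polynomial x^2. Computing further, both have invariant factors x, x^2. Hence A and B are similar.

Yes.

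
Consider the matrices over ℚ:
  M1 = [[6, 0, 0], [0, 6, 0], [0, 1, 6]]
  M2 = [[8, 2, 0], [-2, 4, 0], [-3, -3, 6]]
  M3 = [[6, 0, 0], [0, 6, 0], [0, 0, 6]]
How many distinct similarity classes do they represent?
Characteristic polynomials: χ_{M1} = (x - 6)^3, χ_{M2} = (x - 6)^3, χ_{M3} = (x - 6)^3.

{M1, M2}: invariant factors x - 6, (x - 6)^2.

{M3}: invariant factors x - 6, x - 6, x - 6.

Matrices are similar if and only if their invariant-factor lists agree; the partition into similarity classes is {M1, M2}, {M3}.

2 classes: {M1, M2}, {M3}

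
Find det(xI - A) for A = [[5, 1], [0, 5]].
xI - A = [[x - 5, -1], [0, x - 5]].

Expanding det(xI - A) along the first row:
det(xI - A) = + (x - 5)·det([[x - 5]]) - (-1)·det([[0]]).

Evaluating gives χ_A(x) = x^2 - 10x + 25 = (x - 5)^2.

χ_A(x) = (x - 5)^2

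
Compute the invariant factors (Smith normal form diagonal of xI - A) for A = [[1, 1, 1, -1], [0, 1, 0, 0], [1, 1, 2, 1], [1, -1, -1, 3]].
(x - 2)^3(x - 1)

The Jordan structure of A has elementary divisors (x - 1), (x - 2)^3. Arranging the block sizes at each eigenvalue in decreasing order and taking row products gives the invariant factors.

Invariant factors (smallest first, each dividing the next): (x - 2)^3(x - 1).

Check: the last factor (x - 2)^3(x - 1) is the minimal polynomial, and the product (x - 2)^3(x - 1) is the characteristic polynomial.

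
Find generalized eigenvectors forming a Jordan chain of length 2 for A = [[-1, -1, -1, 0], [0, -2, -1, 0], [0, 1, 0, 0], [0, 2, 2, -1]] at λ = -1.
We seek v_1 ∈ ker((A + I)^2) \ ker(A + I), then set v_{i+1} = (A + I) v_i.

One such chain is v_1 = [[1, 1, 0, -2]]^T, v_2 = [[-1, -1, 1, 2]]^T. Check: (A + I) v_2 = [[0, 0, 0, 0]]^T = 0.

v_1 = [[1, 1, 0, -2]]^T, v_2 = [[-1, -1, 1, 2]]^T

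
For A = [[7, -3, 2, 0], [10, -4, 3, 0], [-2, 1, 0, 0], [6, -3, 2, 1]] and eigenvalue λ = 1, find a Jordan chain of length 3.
We seek v_1 ∈ ker((A - I)^3) \ ker((A - I)^2), then set v_{i+1} = (A - I) v_i.

One such chain is v_1 = [[-1, -1, 2, -1]]^T, v_2 = [[1, 1, -1, 1]]^T, v_3 = [[1, 2, 0, 1]]^T. Check: (A - I) v_3 = [[0, 0, 0, 0]]^T = 0.

v_1 = [[-1, -1, 2, -1]]^T, v_2 = [[1, 1, -1, 1]]^T, v_3 = [[1, 2, 0, 1]]^T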